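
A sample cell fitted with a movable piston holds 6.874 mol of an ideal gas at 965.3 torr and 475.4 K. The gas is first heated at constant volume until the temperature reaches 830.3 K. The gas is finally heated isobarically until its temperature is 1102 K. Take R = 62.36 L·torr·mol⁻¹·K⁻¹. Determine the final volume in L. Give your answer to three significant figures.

From PV = nRT: V₁ = nRT₁/P₁ = 211.1 L.
Isochoric, so P/T is constant: V₂ = V₁; P₂ = P₁·(T₂/T₁) = 1686 torr.
P constant ⇒ V ∝ T: P₃ = P₂; V₃ = V₂·(T₃/T₂) = 280.2 L.

V₃ ≈ 280 L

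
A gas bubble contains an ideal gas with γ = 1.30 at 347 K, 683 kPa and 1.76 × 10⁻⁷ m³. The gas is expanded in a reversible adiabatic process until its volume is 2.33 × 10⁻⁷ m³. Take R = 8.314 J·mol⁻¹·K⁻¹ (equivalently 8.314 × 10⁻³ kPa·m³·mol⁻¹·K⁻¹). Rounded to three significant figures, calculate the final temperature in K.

T₂ ≈ 319 K

Reversible adiabatic, γ = 1.30: T₂ = T₁·(V₁/V₂)^(γ−1) = 319.0 K; P₂ = P₁·(V₁/V₂)^γ = 474.3 kPa.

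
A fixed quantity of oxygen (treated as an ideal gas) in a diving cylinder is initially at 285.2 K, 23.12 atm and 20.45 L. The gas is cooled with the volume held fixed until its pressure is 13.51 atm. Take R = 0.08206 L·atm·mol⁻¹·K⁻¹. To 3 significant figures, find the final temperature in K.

T₂ ≈ 167 K

Isochoric, so P/T is constant: V₂ = V₁; T₂ = T₁·(P₂/P₁) = 166.7 K.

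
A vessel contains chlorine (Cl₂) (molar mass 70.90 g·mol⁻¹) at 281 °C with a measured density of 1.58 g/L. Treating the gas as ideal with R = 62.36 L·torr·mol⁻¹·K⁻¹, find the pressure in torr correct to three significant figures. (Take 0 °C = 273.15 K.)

P ≈ 770 torr

ρ = PM/(RT) ⇒ P = ρRT/M = (1.58 × 62.36 × 554.1) / 70.90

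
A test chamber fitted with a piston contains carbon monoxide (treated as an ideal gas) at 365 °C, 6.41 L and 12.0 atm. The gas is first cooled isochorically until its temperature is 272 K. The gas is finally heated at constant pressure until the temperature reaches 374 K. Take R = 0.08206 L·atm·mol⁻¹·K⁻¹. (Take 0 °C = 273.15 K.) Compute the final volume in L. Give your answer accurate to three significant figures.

V₃ ≈ 8.81 L

Convert: T₁ = 638.1 K.
Isochoric, so P/T is constant: V₂ = V₁; P₂ = P₁·(T₂/T₁) = 5.115 atm.
P constant ⇒ V ∝ T: P₃ = P₂; V₃ = V₂·(T₃/T₂) = 8.814 L.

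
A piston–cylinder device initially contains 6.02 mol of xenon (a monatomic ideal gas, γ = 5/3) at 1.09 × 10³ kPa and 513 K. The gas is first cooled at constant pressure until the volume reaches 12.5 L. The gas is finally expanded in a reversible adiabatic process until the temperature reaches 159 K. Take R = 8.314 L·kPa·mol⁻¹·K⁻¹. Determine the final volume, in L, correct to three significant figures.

V₃ ≈ 28.0 L

From PV = nRT: V₁ = nRT₁/P₁ = 23.56 L.
Isobaric, so V/T is constant: P₂ = P₁; T₂ = T₁·(V₂/V₁) = 272.2 K.
Adiabatic (γ = 5/3), T V^(γ−1) and P V^γ constant: P₃ = P₂·(T₃/T₂)^(γ/(γ−1)) = 284.2 kPa; V₃ = V₂·(T₂/T₃)^(1/(γ−1)) = 28.00 L.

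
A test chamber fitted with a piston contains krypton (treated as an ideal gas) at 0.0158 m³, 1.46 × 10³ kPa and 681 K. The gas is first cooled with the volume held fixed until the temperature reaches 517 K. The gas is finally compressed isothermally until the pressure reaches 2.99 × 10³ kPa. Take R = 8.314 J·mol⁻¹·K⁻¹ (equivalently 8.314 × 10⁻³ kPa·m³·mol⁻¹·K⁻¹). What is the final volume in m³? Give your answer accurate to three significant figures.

V₃ ≈ 0.00586 m³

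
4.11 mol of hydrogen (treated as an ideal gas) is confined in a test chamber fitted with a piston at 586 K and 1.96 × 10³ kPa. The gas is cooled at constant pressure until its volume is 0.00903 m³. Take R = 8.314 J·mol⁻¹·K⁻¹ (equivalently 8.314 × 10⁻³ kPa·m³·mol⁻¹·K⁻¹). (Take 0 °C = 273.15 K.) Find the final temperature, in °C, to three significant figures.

From PV = nRT: V₁ = nRT₁/P₁ = 0.01022 m³.
Isobaric, so V/T is constant: P₂ = P₁; T₂ = T₁·(V₂/V₁) = 518.0 K.

T₂ ≈ 245 °C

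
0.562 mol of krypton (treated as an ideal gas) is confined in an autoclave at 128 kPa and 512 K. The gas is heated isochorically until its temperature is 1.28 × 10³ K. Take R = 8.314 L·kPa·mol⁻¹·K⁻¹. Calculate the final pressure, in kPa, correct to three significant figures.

From PV = nRT: V₁ = nRT₁/P₁ = 18.69 L.
V constant ⇒ P ∝ T: V₂ = V₁; P₂ = P₁·(T₂/T₁) = 320.0 kPa.

P₂ ≈ 320 kPa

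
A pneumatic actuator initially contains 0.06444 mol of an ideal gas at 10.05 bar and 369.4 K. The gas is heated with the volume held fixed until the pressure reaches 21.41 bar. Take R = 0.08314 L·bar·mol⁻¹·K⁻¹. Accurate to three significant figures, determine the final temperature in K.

From PV = nRT: V₁ = nRT₁/P₁ = 0.1969 L.
V constant ⇒ P ∝ T: V₂ = V₁; T₂ = T₁·(P₂/P₁) = 787.0 K.

T₂ ≈ 787 K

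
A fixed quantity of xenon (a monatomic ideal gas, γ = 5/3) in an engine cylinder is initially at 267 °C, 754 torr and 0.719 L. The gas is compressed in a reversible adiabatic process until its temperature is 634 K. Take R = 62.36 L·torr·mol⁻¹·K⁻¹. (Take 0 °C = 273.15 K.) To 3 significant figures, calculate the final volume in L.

V₂ ≈ 0.565 L

Convert: T₁ = 540.1 K.
Adiabatic (γ = 5/3), T V^(γ−1) and P V^γ constant: P₂ = P₁·(T₂/T₁)^(γ/(γ−1)) = 1125 torr; V₂ = V₁·(T₁/T₂)^(1/(γ−1)) = 0.5654 L.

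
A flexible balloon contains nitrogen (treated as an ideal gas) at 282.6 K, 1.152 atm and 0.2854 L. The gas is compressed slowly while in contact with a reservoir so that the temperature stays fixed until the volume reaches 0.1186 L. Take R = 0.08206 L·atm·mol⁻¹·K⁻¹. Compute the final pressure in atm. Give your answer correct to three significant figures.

P₂ ≈ 2.77 atm

T constant ⇒ Boyle's law P V = const: T₂ = T₁; P₂ = P₁·(V₁/V₂) = 2.772 atm.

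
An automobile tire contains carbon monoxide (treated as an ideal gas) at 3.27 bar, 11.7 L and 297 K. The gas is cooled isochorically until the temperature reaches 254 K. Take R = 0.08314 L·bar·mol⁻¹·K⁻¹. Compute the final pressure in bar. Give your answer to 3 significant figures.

P₂ ≈ 2.80 bar

V constant ⇒ P ∝ T: V₂ = V₁; P₂ = P₁·(T₂/T₁) = 2.797 bar.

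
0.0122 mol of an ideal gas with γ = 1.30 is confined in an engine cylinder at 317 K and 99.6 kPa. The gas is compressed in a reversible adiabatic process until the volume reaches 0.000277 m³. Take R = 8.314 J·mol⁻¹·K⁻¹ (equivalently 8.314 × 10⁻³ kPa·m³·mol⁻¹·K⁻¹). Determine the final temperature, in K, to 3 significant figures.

T₂ ≈ 332 K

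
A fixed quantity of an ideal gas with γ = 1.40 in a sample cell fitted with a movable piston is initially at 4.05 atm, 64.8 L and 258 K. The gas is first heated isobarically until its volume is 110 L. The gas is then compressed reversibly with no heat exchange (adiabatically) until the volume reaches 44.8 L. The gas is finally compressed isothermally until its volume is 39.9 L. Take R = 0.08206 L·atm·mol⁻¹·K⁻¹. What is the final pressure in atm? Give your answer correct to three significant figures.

P constant ⇒ V ∝ T: P₂ = P₁; T₂ = T₁·(V₂/V₁) = 438.0 K.
Adiabatic (γ = 1.40), T V^(γ−1) and P V^γ constant: T₃ = T₂·(V₂/V₃)^(γ−1) = 627.3 K; P₃ = P₂·(V₂/V₃)^γ = 14.24 atm.
Isothermal, so P V is constant: T₄ = T₃; P₄ = P₃·(V₃/V₄) = 15.99 atm.

P₄ ≈ 16.0 atm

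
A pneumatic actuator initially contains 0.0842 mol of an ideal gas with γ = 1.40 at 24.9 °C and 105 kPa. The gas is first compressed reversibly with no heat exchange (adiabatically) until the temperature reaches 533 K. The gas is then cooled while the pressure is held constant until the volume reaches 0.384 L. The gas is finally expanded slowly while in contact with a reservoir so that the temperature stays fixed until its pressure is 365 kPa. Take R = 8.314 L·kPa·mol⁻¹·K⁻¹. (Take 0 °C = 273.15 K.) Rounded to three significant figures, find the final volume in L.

Convert: T₁ = 298.0 K.
From PV = nRT: V₁ = nRT₁/P₁ = 1.987 L.
Reversible adiabatic, γ = 1.40: P₂ = P₁·(T₂/T₁)^(γ/(γ−1)) = 803.0 kPa; V₂ = V₁·(T₁/T₂)^(1/(γ−1)) = 0.4647 L.
Isobaric, so V/T is constant: P₃ = P₂; T₃ = T₂·(V₃/V₂) = 440.5 K.
T constant ⇒ Boyle's law P V = const: T₄ = T₃; V₄ = V₃·(P₃/P₄) = 0.8448 L.

V₄ ≈ 0.845 L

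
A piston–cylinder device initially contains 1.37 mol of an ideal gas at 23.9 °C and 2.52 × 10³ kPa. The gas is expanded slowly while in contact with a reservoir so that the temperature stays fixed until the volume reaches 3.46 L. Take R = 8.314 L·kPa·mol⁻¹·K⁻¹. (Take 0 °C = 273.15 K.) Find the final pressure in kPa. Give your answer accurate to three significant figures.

P₂ ≈ 978 kPa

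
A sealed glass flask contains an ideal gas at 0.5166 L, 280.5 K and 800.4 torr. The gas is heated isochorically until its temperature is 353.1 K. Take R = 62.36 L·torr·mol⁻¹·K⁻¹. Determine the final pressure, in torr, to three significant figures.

Isochoric, so P/T is constant: V₂ = V₁; P₂ = P₁·(T₂/T₁) = 1008 torr.

P₂ ≈ 1.01e+03 torr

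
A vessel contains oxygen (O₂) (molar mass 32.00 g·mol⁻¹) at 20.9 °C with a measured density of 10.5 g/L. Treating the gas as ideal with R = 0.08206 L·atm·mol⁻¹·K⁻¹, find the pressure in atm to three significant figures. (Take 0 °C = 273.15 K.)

P ≈ 7.92 atm

ρ = PM/(RT) ⇒ P = ρRT/M = (10.5 × 0.08206 × 294.0) / 32.00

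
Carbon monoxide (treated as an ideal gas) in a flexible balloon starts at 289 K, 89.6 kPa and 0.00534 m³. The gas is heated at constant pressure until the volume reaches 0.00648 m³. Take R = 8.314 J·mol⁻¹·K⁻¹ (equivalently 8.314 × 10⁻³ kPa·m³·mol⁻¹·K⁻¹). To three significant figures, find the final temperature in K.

T₂ ≈ 351 K

Isobaric, so V/T is constant: P₂ = P₁; T₂ = T₁·(V₂/V₁) = 350.7 K.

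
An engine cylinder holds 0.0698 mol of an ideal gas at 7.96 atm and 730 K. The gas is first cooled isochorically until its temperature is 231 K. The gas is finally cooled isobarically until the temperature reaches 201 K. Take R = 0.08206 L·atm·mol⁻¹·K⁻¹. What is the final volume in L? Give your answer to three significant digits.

V₃ ≈ 0.457 L

From PV = nRT: V₁ = nRT₁/P₁ = 0.5253 L.
V constant ⇒ P ∝ T: V₂ = V₁; P₂ = P₁·(T₂/T₁) = 2.519 atm.
P constant ⇒ V ∝ T: P₃ = P₂; V₃ = V₂·(T₃/T₂) = 0.4571 L.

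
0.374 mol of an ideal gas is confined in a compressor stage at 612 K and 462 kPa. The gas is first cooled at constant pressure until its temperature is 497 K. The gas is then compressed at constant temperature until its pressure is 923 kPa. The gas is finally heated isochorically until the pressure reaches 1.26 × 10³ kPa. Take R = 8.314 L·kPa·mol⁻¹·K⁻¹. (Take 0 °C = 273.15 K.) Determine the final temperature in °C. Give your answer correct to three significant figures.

From PV = nRT: V₁ = nRT₁/P₁ = 4.119 L.
Isobaric, so V/T is constant: P₂ = P₁; V₂ = V₁·(T₂/T₁) = 3.345 L.
T constant ⇒ Boyle's law P V = const: T₃ = T₂; V₃ = V₂·(P₂/P₃) = 1.674 L.
Isochoric, so P/T is constant: V₄ = V₃; T₄ = T₃·(P₄/P₃) = 678.5 K.

T₄ ≈ 405 °C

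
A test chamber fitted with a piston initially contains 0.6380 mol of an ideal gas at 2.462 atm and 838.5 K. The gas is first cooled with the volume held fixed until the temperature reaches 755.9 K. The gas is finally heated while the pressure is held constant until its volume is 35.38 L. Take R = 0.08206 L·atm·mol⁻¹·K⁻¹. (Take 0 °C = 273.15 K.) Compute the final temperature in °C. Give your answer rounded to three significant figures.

T₃ ≈ 1.23e+03 °C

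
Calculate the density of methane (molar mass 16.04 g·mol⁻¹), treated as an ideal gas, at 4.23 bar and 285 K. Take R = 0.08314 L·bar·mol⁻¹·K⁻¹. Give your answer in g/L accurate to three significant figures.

ρ ≈ 2.86 g/L

ρ = PM/(RT) = (4.23 × 16.04) / (0.08314 × 285.0)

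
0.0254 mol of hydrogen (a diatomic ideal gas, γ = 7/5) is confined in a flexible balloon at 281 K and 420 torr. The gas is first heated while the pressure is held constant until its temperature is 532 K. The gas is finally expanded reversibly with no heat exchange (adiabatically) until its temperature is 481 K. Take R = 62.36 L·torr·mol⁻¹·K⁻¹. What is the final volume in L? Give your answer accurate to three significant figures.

From PV = nRT: V₁ = nRT₁/P₁ = 1.060 L.
P constant ⇒ V ∝ T: P₂ = P₁; V₂ = V₁·(T₂/T₁) = 2.006 L.
Adiabatic (γ = 7/5), T V^(γ−1) and P V^γ constant: P₃ = P₂·(T₃/T₂)^(γ/(γ−1)) = 295.2 torr; V₃ = V₂·(T₂/T₃)^(1/(γ−1)) = 2.581 L.

V₃ ≈ 2.58 L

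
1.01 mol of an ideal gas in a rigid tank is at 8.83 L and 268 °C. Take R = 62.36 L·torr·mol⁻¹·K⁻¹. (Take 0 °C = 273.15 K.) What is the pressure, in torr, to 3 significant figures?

P ≈ 3.86e+03 torr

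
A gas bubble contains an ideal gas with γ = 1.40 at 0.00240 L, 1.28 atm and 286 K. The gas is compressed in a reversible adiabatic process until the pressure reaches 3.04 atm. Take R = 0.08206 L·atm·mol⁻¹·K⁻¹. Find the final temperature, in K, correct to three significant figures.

Reversible adiabatic, γ = 1.40: T₂ = T₁·(P₂/P₁)^((γ−1)/γ) = 366.2 K; V₂ = V₁·(P₁/P₂)^(1/γ) = 0.001294 L.

T₂ ≈ 366 K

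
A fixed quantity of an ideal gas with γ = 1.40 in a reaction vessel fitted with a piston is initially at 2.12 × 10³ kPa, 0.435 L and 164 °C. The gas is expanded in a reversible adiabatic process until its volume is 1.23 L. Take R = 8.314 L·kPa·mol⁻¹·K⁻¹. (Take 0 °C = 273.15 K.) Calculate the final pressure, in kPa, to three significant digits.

Convert: T₁ = 437.1 K.
Adiabatic (γ = 1.40), T V^(γ−1) and P V^γ constant: T₂ = T₁·(V₁/V₂)^(γ−1) = 288.4 K; P₂ = P₁·(V₁/V₂)^γ = 494.7 kPa.

P₂ ≈ 495 kPa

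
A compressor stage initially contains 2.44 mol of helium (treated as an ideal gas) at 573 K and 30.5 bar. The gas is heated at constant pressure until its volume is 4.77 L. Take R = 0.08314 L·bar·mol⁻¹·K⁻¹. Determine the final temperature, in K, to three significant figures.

T₂ ≈ 717 K

From PV = nRT: V₁ = nRT₁/P₁ = 3.811 L.
P constant ⇒ V ∝ T: P₂ = P₁; T₂ = T₁·(V₂/V₁) = 717.2 K.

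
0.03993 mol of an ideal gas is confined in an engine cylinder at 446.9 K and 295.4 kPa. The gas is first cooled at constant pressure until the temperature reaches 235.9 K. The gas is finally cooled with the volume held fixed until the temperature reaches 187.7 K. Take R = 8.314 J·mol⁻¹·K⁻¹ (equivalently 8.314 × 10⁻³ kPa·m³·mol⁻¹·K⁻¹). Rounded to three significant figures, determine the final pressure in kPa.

From PV = nRT: V₁ = nRT₁/P₁ = 0.0005022 m³.
P constant ⇒ V ∝ T: P₂ = P₁; V₂ = V₁·(T₂/T₁) = 0.0002651 m³.
Isochoric, so P/T is constant: V₃ = V₂; P₃ = P₂·(T₃/T₂) = 235.0 kPa.

P₃ ≈ 235 kPa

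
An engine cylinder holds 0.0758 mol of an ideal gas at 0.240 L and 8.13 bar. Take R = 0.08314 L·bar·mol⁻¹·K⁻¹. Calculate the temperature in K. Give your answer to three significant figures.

T ≈ 310 K

PV = nRT ⇒ T = PV/(nR) = (8.13 × 0.240) / (0.0758 × 0.08314)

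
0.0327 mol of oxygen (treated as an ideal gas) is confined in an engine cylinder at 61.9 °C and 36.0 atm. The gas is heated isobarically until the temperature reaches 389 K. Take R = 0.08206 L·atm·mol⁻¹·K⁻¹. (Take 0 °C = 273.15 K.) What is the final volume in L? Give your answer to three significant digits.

Convert: T₁ = 335.0 K.
From PV = nRT: V₁ = nRT₁/P₁ = 0.02497 L.
P constant ⇒ V ∝ T: P₂ = P₁; V₂ = V₁·(T₂/T₁) = 0.02900 L.

V₂ ≈ 0.0290 L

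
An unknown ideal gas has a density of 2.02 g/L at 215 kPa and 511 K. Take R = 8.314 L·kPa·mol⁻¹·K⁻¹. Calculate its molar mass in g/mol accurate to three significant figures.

M ≈ 39.9 g/mol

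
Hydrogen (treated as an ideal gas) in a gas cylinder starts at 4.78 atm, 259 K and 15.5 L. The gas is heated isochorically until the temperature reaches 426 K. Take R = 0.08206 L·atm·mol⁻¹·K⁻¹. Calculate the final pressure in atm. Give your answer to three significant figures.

Isochoric, so P/T is constant: V₂ = V₁; P₂ = P₁·(T₂/T₁) = 7.862 atm.

P₂ ≈ 7.86 atm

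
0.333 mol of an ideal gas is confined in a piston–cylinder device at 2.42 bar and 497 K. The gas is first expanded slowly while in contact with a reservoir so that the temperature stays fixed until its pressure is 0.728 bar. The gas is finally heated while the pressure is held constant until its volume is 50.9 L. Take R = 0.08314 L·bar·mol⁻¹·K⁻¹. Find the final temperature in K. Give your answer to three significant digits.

T₃ ≈ 1.34e+03 K

From PV = nRT: V₁ = nRT₁/P₁ = 5.686 L.
T constant ⇒ Boyle's law P V = const: T₂ = T₁; V₂ = V₁·(P₁/P₂) = 18.90 L.
P constant ⇒ V ∝ T: P₃ = P₂; T₃ = T₂·(V₃/V₂) = 1338 K.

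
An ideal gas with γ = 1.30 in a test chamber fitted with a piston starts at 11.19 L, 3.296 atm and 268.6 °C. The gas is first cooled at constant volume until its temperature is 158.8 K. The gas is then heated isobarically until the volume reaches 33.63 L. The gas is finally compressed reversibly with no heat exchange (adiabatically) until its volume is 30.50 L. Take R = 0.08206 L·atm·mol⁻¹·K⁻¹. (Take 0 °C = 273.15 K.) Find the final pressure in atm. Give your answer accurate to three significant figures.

P₄ ≈ 1.10 atm

Convert: T₁ = 541.8 K.
Isochoric, so P/T is constant: V₂ = V₁; P₂ = P₁·(T₂/T₁) = 0.9661 atm.
Isobaric, so V/T is constant: P₃ = P₂; T₃ = T₂·(V₃/V₂) = 477.3 K.
Adiabatic (γ = 1.30), T V^(γ−1) and P V^γ constant: T₄ = T₃·(V₃/V₄)^(γ−1) = 491.4 K; P₄ = P₃·(V₃/V₄)^γ = 1.097 atm.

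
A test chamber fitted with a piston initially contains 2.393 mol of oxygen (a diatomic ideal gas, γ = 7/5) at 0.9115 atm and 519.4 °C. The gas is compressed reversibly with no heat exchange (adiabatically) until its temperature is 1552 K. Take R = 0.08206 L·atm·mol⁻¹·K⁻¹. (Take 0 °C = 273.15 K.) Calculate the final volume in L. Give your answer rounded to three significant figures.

V₂ ≈ 31.8 L

Convert: T₁ = 792.5 K.
From PV = nRT: V₁ = nRT₁/P₁ = 170.7 L.
Adiabatic (γ = 7/5), T V^(γ−1) and P V^γ constant: P₂ = P₁·(T₂/T₁)^(γ/(γ−1)) = 9.578 atm; V₂ = V₁·(T₁/T₂)^(1/(γ−1)) = 31.82 L.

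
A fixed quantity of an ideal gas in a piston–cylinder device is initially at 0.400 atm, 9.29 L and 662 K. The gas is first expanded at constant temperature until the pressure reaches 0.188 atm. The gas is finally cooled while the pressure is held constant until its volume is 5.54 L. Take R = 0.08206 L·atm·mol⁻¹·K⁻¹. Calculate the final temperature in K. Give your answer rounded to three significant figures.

Isothermal, so P V is constant: T₂ = T₁; V₂ = V₁·(P₁/P₂) = 19.77 L.
P constant ⇒ V ∝ T: P₃ = P₂; T₃ = T₂·(V₃/V₂) = 185.5 K.

T₃ ≈ 186 K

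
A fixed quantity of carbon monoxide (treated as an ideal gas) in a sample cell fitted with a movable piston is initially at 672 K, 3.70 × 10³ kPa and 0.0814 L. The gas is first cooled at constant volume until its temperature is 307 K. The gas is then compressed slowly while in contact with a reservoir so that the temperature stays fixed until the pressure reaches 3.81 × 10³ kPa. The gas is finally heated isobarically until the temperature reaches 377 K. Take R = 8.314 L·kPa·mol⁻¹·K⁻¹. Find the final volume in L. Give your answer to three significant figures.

Isochoric, so P/T is constant: V₂ = V₁; P₂ = P₁·(T₂/T₁) = 1690 kPa.
T constant ⇒ Boyle's law P V = const: T₃ = T₂; V₃ = V₂·(P₂/P₃) = 0.03611 L.
P constant ⇒ V ∝ T: P₄ = P₃; V₄ = V₃·(T₄/T₃) = 0.04435 L.

V₄ ≈ 0.0443 L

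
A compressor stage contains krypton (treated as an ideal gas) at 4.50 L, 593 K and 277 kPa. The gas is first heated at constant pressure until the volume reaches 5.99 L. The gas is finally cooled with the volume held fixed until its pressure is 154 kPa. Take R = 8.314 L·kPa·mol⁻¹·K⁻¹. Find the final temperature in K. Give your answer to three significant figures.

Isobaric, so V/T is constant: P₂ = P₁; T₂ = T₁·(V₂/V₁) = 789.3 K.
V constant ⇒ P ∝ T: V₃ = V₂; T₃ = T₂·(P₃/P₂) = 438.8 K.

T₃ ≈ 439 K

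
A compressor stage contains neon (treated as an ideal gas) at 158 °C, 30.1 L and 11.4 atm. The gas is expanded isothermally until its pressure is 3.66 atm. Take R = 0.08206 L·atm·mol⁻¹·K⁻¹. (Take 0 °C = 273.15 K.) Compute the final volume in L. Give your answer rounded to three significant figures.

Convert: T₁ = 431.1 K.
T constant ⇒ Boyle's law P V = const: T₂ = T₁; V₂ = V₁·(P₁/P₂) = 93.75 L.

V₂ ≈ 93.8 L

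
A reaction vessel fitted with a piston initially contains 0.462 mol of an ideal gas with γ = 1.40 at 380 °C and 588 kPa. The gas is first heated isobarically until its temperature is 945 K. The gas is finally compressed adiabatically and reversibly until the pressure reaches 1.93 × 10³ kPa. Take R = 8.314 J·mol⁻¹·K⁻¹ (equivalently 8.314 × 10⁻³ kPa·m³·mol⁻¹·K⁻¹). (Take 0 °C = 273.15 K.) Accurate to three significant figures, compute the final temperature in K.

T₃ ≈ 1.33e+03 K

Convert: T₁ = 653.1 K.
From PV = nRT: V₁ = nRT₁/P₁ = 0.004267 m³.
P constant ⇒ V ∝ T: P₂ = P₁; V₂ = V₁·(T₂/T₁) = 0.006173 m³.
Adiabatic (γ = 1.40), T V^(γ−1) and P V^γ constant: T₃ = T₂·(P₃/P₂)^((γ−1)/γ) = 1327 K; V₃ = V₂·(P₂/P₃)^(1/γ) = 0.002641 m³.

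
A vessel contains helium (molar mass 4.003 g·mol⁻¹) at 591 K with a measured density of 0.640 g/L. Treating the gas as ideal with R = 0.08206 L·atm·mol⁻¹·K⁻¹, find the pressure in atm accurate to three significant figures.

P ≈ 7.75 atm

ρ = PM/(RT) ⇒ P = ρRT/M = (0.640 × 0.08206 × 591.0) / 4.003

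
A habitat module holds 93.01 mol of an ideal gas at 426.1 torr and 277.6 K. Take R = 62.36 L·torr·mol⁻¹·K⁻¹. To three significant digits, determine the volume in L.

PV = nRT ⇒ V = nRT/P = (93.01 × 62.36 × 277.6) / 426.1

V ≈ 3.78e+03 L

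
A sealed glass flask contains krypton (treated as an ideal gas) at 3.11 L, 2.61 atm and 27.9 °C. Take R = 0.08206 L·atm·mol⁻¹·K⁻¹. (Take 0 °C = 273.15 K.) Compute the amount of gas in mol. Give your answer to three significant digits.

Convert: T = 301.05 K.
PV = nRT ⇒ n = PV/(RT) = (2.61 × 3.11) / (0.08206 × 301.05)

n ≈ 0.329 mol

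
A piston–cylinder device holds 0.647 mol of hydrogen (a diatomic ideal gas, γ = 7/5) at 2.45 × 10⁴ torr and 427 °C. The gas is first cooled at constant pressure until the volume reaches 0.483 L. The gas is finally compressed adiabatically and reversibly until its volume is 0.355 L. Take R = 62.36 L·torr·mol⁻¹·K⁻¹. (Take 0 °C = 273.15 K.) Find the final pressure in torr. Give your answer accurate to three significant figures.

Convert: T₁ = 700.1 K.
From PV = nRT: V₁ = nRT₁/P₁ = 1.153 L.
Isobaric, so V/T is constant: P₂ = P₁; T₂ = T₁·(V₂/V₁) = 293.3 K.
Adiabatic (γ = 7/5), T V^(γ−1) and P V^γ constant: T₃ = T₂·(V₂/V₃)^(γ−1) = 331.7 K; P₃ = P₂·(V₂/V₃)^γ = 3.770e+04 torr.

P₃ ≈ 3.77e+04 torr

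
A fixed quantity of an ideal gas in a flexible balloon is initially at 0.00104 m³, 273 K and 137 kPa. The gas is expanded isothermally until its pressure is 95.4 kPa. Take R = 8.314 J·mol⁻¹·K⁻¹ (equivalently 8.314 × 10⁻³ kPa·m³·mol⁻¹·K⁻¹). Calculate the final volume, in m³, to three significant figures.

Isothermal, so P V is constant: T₂ = T₁; V₂ = V₁·(P₁/P₂) = 0.001494 m³.

V₂ ≈ 0.00149 m³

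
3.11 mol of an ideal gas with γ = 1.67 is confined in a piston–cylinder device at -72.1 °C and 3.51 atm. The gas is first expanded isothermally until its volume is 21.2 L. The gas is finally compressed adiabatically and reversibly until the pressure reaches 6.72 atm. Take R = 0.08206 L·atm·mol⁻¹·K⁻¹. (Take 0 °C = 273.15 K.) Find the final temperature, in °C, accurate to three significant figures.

T₃ ≈ 29.7 °C

Convert: T₁ = 201.0 K.
From PV = nRT: V₁ = nRT₁/P₁ = 14.62 L.
T constant ⇒ Boyle's law P V = const: T₂ = T₁; P₂ = P₁·(V₁/V₂) = 2.420 atm.
Reversible adiabatic, γ = 1.67: T₃ = T₂·(P₃/P₂)^((γ−1)/γ) = 302.9 K; V₃ = V₂·(P₂/P₃)^(1/γ) = 11.50 L.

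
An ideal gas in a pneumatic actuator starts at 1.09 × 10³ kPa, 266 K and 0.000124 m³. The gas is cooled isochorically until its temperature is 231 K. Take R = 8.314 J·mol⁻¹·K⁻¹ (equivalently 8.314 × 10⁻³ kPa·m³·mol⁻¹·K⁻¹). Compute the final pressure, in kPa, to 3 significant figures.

Isochoric, so P/T is constant: V₂ = V₁; P₂ = P₁·(T₂/T₁) = 946.6 kPa.

P₂ ≈ 947 kPa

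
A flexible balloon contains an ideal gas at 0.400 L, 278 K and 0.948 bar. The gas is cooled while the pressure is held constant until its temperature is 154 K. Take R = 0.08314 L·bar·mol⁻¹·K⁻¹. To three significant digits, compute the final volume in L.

Isobaric, so V/T is constant: P₂ = P₁; V₂ = V₁·(T₂/T₁) = 0.2216 L.

V₂ ≈ 0.222 L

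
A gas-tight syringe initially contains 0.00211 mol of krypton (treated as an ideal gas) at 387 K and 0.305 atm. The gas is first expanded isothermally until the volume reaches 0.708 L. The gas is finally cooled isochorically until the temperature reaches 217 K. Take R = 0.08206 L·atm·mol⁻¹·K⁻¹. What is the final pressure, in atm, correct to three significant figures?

From PV = nRT: V₁ = nRT₁/P₁ = 0.2197 L.
Isothermal, so P V is constant: T₂ = T₁; P₂ = P₁·(V₁/V₂) = 0.09464 atm.
V constant ⇒ P ∝ T: V₃ = V₂; P₃ = P₂·(T₃/T₂) = 0.05307 atm.

P₃ ≈ 0.0531 atm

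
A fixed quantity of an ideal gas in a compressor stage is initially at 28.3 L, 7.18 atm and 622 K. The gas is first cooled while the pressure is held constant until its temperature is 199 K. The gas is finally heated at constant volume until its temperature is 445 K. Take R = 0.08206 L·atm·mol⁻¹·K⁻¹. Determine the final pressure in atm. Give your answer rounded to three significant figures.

P₃ ≈ 16.1 atm

P constant ⇒ V ∝ T: P₂ = P₁; V₂ = V₁·(T₂/T₁) = 9.054 L.
V constant ⇒ P ∝ T: V₃ = V₂; P₃ = P₂·(T₃/T₂) = 16.06 atm.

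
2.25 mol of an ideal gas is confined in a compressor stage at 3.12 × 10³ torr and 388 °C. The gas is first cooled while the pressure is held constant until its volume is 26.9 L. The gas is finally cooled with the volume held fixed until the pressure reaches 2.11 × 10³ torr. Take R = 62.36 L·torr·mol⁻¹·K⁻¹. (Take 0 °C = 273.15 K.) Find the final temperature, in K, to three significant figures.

T₃ ≈ 405 K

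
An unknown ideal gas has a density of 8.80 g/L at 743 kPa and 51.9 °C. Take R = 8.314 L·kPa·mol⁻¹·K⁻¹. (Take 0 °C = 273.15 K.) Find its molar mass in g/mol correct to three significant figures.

M ≈ 32.0 g/mol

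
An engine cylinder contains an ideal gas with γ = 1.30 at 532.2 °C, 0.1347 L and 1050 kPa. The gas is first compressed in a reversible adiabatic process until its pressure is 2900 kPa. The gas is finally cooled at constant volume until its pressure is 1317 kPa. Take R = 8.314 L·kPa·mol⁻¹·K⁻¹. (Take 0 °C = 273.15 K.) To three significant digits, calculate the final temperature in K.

T₃ ≈ 462 K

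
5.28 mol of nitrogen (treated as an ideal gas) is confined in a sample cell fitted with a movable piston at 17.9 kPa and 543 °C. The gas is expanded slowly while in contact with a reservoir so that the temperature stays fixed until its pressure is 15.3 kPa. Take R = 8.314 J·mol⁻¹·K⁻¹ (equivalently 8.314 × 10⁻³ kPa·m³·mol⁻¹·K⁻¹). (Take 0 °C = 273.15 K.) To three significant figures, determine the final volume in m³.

Convert: T₁ = 816.1 K.
From PV = nRT: V₁ = nRT₁/P₁ = 2.002 m³.
T constant ⇒ Boyle's law P V = const: T₂ = T₁; V₂ = V₁·(P₁/P₂) = 2.342 m³.

V₂ ≈ 2.34 m³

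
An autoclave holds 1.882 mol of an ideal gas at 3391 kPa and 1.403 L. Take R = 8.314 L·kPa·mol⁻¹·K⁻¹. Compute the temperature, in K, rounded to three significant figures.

T ≈ 304 K

PV = nRT ⇒ T = PV/(nR) = (3391 × 1.403) / (1.882 × 8.314)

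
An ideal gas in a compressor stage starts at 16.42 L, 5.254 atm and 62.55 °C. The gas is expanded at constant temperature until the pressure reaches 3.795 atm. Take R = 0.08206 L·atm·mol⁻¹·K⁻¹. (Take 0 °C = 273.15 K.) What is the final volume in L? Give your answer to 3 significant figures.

V₂ ≈ 22.7 L

Convert: T₁ = 335.7 K.
T constant ⇒ Boyle's law P V = const: T₂ = T₁; V₂ = V₁·(P₁/P₂) = 22.73 L.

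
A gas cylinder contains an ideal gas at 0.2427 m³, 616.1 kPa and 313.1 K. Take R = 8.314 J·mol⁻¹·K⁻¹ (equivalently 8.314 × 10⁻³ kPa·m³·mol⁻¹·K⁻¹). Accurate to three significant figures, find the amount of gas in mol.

n ≈ 57.4 mol

PV = nRT ⇒ n = PV/(RT) = (616.1 × 0.2427) / (8.314 × 10⁻³ × 313.1)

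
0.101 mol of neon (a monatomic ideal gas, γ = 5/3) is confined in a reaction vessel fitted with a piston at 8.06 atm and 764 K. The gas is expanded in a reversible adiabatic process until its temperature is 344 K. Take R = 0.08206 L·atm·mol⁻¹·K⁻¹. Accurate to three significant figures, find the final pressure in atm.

From PV = nRT: V₁ = nRT₁/P₁ = 0.7856 L.
Adiabatic (γ = 5/3), T V^(γ−1) and P V^γ constant: P₂ = P₁·(T₂/T₁)^(γ/(γ−1)) = 1.096 atm; V₂ = V₁·(T₁/T₂)^(1/(γ−1)) = 2.600 L.

P₂ ≈ 1.10 atm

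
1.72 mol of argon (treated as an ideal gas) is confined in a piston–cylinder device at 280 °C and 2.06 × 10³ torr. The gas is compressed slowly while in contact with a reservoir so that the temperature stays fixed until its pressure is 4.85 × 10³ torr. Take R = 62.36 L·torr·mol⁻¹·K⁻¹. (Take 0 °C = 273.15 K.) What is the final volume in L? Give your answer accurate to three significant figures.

V₂ ≈ 12.2 L

Convert: T₁ = 553.1 K.
From PV = nRT: V₁ = nRT₁/P₁ = 28.80 L.
T constant ⇒ Boyle's law P V = const: T₂ = T₁; V₂ = V₁·(P₁/P₂) = 12.23 L.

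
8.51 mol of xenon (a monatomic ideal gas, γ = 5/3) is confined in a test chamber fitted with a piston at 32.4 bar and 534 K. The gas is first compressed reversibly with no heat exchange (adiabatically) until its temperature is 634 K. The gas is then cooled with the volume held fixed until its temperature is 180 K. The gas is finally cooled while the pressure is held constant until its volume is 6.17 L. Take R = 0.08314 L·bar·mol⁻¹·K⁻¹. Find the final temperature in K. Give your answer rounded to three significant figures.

T₄ ≈ 123 K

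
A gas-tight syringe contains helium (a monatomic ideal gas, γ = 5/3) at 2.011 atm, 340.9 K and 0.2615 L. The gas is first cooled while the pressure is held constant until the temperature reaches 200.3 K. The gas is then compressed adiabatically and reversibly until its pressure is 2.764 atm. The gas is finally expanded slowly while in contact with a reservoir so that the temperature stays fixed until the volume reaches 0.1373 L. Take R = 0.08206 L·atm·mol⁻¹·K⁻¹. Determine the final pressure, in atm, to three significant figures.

P constant ⇒ V ∝ T: P₂ = P₁; V₂ = V₁·(T₂/T₁) = 0.1536 L.
Reversible adiabatic, γ = 5/3: T₃ = T₂·(P₃/P₂)^((γ−1)/γ) = 227.5 K; V₃ = V₂·(P₂/P₃)^(1/γ) = 0.1270 L.
T constant ⇒ Boyle's law P V = const: T₄ = T₃; P₄ = P₃·(V₃/V₄) = 2.556 atm.

P₄ ≈ 2.56 atm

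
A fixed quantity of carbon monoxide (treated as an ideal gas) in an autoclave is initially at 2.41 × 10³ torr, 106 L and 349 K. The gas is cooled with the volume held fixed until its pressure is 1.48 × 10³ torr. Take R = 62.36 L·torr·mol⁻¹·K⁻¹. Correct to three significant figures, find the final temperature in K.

V constant ⇒ P ∝ T: V₂ = V₁; T₂ = T₁·(P₂/P₁) = 214.3 K.

T₂ ≈ 214 K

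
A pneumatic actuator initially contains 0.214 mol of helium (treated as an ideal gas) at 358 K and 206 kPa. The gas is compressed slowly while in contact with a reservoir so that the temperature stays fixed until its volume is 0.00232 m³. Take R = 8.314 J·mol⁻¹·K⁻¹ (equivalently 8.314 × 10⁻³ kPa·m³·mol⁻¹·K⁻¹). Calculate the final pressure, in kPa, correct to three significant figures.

From PV = nRT: V₁ = nRT₁/P₁ = 0.003092 m³.
Isothermal, so P V is constant: T₂ = T₁; P₂ = P₁·(V₁/V₂) = 274.5 kPa.

P₂ ≈ 275 kPa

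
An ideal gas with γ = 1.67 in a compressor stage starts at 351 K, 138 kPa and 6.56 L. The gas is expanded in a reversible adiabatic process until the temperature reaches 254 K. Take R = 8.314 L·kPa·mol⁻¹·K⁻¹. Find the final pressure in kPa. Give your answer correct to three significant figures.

P₂ ≈ 61.6 kPa

Adiabatic (γ = 1.67), T V^(γ−1) and P V^γ constant: P₂ = P₁·(T₂/T₁)^(γ/(γ−1)) = 61.62 kPa; V₂ = V₁·(T₁/T₂)^(1/(γ−1)) = 10.63 L.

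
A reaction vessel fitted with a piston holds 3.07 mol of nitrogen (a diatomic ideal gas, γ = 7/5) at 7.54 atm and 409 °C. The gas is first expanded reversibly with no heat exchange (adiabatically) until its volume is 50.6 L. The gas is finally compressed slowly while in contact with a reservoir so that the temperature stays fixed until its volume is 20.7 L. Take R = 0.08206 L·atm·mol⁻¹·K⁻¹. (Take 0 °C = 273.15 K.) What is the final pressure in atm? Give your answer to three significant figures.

P₃ ≈ 6.03 atm

Convert: T₁ = 682.1 K.
From PV = nRT: V₁ = nRT₁/P₁ = 22.79 L.
Adiabatic (γ = 7/5), T V^(γ−1) and P V^γ constant: T₂ = T₁·(V₁/V₂)^(γ−1) = 495.8 K; P₂ = P₁·(V₁/V₂)^γ = 2.469 atm.
Isothermal, so P V is constant: T₃ = T₂; P₃ = P₂·(V₂/V₃) = 6.034 atm.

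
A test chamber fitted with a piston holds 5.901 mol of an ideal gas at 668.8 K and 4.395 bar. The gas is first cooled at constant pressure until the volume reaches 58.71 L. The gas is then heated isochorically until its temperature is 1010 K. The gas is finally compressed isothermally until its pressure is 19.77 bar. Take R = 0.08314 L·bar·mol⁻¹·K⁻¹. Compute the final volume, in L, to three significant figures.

V₄ ≈ 25.1 L

From PV = nRT: V₁ = nRT₁/P₁ = 74.66 L.
Isobaric, so V/T is constant: P₂ = P₁; T₂ = T₁·(V₂/V₁) = 525.9 K.
V constant ⇒ P ∝ T: V₃ = V₂; P₃ = P₂·(T₃/T₂) = 8.440 bar.
Isothermal, so P V is constant: T₄ = T₃; V₄ = V₃·(P₃/P₄) = 25.06 L.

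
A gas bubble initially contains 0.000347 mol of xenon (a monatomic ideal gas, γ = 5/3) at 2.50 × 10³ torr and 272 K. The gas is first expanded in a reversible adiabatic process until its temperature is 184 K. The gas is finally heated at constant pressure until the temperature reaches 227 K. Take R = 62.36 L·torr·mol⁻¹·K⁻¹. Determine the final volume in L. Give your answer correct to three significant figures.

V₃ ≈ 0.00522 L

From PV = nRT: V₁ = nRT₁/P₁ = 0.002354 L.
Adiabatic (γ = 5/3), T V^(γ−1) and P V^γ constant: P₂ = P₁·(T₂/T₁)^(γ/(γ−1)) = 940.9 torr; V₂ = V₁·(T₁/T₂)^(1/(γ−1)) = 0.004231 L.
P constant ⇒ V ∝ T: P₃ = P₂; V₃ = V₂·(T₃/T₂) = 0.005220 L.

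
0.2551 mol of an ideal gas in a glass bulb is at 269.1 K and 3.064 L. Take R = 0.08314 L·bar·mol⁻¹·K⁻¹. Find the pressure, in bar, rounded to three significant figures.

PV = nRT ⇒ P = nRT/V = (0.2551 × 0.08314 × 269.1) / 3.064

P ≈ 1.86 bar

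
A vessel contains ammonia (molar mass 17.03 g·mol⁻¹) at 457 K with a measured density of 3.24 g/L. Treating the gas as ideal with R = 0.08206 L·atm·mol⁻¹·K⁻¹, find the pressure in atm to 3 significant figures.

ρ = PM/(RT) ⇒ P = ρRT/M = (3.24 × 0.08206 × 457.0) / 17.03

P ≈ 7.13 atm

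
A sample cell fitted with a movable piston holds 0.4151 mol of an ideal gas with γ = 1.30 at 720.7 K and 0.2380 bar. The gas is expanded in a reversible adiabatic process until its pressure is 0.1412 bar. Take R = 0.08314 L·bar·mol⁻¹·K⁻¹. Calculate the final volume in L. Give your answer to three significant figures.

From PV = nRT: V₁ = nRT₁/P₁ = 104.5 L.
Adiabatic (γ = 1.30), T V^(γ−1) and P V^γ constant: T₂ = T₁·(P₂/P₁)^((γ−1)/γ) = 638.9 K; V₂ = V₁·(P₁/P₂)^(1/γ) = 156.2 L.

V₂ ≈ 156 L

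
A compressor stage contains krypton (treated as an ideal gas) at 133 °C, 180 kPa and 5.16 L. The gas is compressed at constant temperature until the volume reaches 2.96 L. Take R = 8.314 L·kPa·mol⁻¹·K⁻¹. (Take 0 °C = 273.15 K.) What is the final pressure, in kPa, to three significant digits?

Convert: T₁ = 406.1 K.
T constant ⇒ Boyle's law P V = const: T₂ = T₁; P₂ = P₁·(V₁/V₂) = 313.8 kPa.

P₂ ≈ 314 kPa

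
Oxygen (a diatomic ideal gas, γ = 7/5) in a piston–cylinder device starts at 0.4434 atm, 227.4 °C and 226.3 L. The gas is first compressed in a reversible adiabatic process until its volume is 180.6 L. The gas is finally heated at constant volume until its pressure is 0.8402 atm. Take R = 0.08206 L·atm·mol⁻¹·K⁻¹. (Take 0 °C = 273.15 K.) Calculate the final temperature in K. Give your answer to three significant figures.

Convert: T₁ = 500.5 K.
Adiabatic (γ = 7/5), T V^(γ−1) and P V^γ constant: T₂ = T₁·(V₁/V₂)^(γ−1) = 547.8 K; P₂ = P₁·(V₁/V₂)^γ = 0.6081 atm.
Isochoric, so P/T is constant: V₃ = V₂; T₃ = T₂·(P₃/P₂) = 757.0 K.

T₃ ≈ 757 K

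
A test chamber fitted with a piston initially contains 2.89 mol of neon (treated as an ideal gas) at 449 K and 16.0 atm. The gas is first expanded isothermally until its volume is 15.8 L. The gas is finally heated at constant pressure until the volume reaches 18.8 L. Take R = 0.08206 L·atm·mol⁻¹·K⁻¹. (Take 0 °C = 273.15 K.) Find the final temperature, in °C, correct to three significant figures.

T₃ ≈ 261 °C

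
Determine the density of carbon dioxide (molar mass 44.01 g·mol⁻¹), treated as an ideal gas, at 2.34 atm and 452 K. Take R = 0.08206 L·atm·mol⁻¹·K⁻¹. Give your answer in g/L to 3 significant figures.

ρ = PM/(RT) = (2.34 × 44.01) / (0.08206 × 452.0)

ρ ≈ 2.78 g/L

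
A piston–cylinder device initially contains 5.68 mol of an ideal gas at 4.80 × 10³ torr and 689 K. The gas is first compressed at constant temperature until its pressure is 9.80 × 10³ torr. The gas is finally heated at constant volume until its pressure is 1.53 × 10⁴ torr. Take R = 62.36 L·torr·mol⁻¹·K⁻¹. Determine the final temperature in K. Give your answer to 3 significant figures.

From PV = nRT: V₁ = nRT₁/P₁ = 50.84 L.
T constant ⇒ Boyle's law P V = const: T₂ = T₁; V₂ = V₁·(P₁/P₂) = 24.90 L.
Isochoric, so P/T is constant: V₃ = V₂; T₃ = T₂·(P₃/P₂) = 1076 K.

T₃ ≈ 1.08e+03 K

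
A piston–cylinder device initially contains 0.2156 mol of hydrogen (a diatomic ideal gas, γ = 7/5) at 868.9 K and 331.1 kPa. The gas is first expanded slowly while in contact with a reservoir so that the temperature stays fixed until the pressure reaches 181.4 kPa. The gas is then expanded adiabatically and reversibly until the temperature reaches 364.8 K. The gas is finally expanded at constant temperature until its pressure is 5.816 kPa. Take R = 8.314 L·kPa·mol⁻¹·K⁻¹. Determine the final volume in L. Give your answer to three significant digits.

V₄ ≈ 112 L

From PV = nRT: V₁ = nRT₁/P₁ = 4.704 L.
Isothermal, so P V is constant: T₂ = T₁; V₂ = V₁·(P₁/P₂) = 8.586 L.
Reversible adiabatic, γ = 7/5: P₃ = P₂·(T₃/T₂)^(γ/(γ−1)) = 8.698 kPa; V₃ = V₂·(T₂/T₃)^(1/(γ−1)) = 75.18 L.
T constant ⇒ Boyle's law P V = const: T₄ = T₃; V₄ = V₃·(P₃/P₄) = 112.4 L.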